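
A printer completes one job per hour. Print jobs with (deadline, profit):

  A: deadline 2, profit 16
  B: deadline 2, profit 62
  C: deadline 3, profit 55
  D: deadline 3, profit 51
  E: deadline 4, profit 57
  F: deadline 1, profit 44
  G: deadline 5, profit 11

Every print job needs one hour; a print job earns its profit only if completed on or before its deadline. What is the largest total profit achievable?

Take jobs in profit order; each goes to the latest open slot no later than its deadline.
By profit: B(d2,62), E(d4,57), C(d3,55), D(d3,51), F(d1,44), A(d2,16), G(d5,11)
B→slot 2; E→slot 4; C→slot 3; D→slot 1; F skipped; A skipped; G→slot 5.
Profit = 51 + 62 + 55 + 57 + 11 = 236

236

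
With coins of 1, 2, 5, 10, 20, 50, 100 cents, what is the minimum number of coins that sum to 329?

7

329 − 3×100→29 − 1×20→9 − 1×5→4 − 2×2→0
Total coins = 3 + 1 + 1 + 2 = 7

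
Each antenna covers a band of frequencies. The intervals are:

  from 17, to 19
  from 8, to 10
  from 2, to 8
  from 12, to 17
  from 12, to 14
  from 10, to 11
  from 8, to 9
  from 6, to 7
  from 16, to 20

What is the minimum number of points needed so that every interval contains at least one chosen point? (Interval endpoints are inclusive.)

5

Process intervals by earliest right end; each time one isn't hit yet, stab at its right endpoint.
Sorted: [6,7] [2,8] [8,9] [8,10] [10,11] [12,14] [12,17] [17,19] [16,20]
{[6,7],[2,8]} hit by 7; {[8,9],[8,10]} hit by 9; {[10,11]} hit by 11; {[12,14],[12,17]} hit by 14; {[17,19],[16,20]} hit by 19.
Points: 7, 9, 11, 14, 19 (5 total).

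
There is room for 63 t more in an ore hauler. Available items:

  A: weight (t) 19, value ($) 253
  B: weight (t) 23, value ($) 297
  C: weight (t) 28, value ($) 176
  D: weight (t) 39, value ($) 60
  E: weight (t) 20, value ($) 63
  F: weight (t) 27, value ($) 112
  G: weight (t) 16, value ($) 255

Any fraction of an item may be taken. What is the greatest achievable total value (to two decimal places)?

836.43

Order: G (255/16=15.94) > A (253/19=13.32) > B (297/23=12.91) > C (176/28=6.29) > F (112/27=4.15) > E (63/20=3.15) > D (60/39=1.54)
Fill: take G (16 @ 255) → take A (19 @ 253) → take B (23 @ 297) → take 5/28 of C → 31.43; 63/63 used.
Total value = 836.43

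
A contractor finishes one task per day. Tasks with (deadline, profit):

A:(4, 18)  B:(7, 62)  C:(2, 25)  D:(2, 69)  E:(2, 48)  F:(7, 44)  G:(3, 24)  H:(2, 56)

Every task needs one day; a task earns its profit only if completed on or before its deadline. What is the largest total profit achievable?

273

Sort by profit descending; place each in the latest free slot ≤ its deadline.
Profit order: D=69 B=62 H=56 E=48 F=44 C=25 G=24 A=18
Assign: D→slot 2, B→slot 7, H→slot 1, E skipped, F→slot 6, C skipped, G→slot 3, A→slot 4.
Slots: [1:H] [2:D] [3:G] [4:A] [6:F] [7:B]
Profit = 56 + 69 + 24 + 18 + 44 + 62 = 273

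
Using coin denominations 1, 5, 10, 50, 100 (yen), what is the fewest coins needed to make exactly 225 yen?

Use the largest denomination that fits, subtract, and repeat.
225 − 2×100→25 − 2×10→5 − 1×5→0
Total coins = 2 + 2 + 1 = 5

5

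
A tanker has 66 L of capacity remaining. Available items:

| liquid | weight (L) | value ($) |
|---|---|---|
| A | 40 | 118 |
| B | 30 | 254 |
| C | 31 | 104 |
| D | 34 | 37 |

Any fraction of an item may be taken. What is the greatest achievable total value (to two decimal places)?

372.75

Order: B (254/30=8.47) > C (104/31=3.35) > A (118/40=2.95) > D (37/34=1.09)
Fill: take B (30 @ 254) → take C (31 @ 104) → take 5/40 of A → 14.75; 66/66 used.
Total value = 372.75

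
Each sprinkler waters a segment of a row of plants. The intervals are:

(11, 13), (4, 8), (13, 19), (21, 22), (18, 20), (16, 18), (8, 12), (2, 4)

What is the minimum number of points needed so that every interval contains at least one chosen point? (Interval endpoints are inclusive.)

Process intervals by earliest right end; each time one isn't hit yet, stab at its right endpoint.
Sorted: [2,4] [4,8] [8,12] [11,13] [16,18] [13,19] [18,20] [21,22]
{[2,4],[4,8]} hit by 4; {[8,12],[11,13]} hit by 12; {[16,18],[13,19],[18,20]} hit by 18; {[21,22]} hit by 22.
Points: 4, 12, 18, 22 (4 total).

4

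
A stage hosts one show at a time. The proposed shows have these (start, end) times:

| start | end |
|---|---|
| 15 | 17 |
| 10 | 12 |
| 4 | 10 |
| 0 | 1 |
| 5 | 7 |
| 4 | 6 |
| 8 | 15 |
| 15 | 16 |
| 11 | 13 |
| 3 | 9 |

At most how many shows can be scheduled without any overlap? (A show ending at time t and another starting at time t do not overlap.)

Order by finish time; keep every interval that doesn't clash with the previous kept one.
By end time: (0,1), (4,6), (5,7), (3,9), (4,10), (10,12), (11,13), (8,15), (15,16), (15,17).
Pick (0,1); next start ≥ 1 → (4,6); next start ≥ 6 → (10,12); next start ≥ 12 → (15,16).
Selected 4 shows.

4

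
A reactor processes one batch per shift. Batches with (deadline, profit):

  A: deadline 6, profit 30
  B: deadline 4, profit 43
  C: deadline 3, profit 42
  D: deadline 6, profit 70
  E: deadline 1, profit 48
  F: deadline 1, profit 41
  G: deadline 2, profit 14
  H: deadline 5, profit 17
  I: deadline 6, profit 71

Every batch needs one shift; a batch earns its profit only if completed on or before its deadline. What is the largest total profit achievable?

304

Take jobs in profit order; each goes to the latest open slot no later than its deadline.
By profit: I(d6,71), D(d6,70), E(d1,48), B(d4,43), C(d3,42), F(d1,41), A(d6,30), H(d5,17), G(d2,14)
I→slot 6; D→slot 5; E→slot 1; B→slot 4; C→slot 3; F skipped; A→slot 2; H skipped; G skipped.
Profit = 48 + 30 + 42 + 43 + 70 + 71 = 304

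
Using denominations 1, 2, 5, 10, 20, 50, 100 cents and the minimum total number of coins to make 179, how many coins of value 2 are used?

Use the largest denomination that fits, subtract, and repeat.
179 − 1×100→79 − 1×50→29 − 1×20→9 − 1×5→4 − 2×2→0
Count of 2: 2

2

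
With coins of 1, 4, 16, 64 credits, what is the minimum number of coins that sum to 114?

6

Use the largest denomination that fits, subtract, and repeat.
114 − 1×64→50 − 3×16→2 − 2×1→0
Total coins = 1 + 3 + 2 = 6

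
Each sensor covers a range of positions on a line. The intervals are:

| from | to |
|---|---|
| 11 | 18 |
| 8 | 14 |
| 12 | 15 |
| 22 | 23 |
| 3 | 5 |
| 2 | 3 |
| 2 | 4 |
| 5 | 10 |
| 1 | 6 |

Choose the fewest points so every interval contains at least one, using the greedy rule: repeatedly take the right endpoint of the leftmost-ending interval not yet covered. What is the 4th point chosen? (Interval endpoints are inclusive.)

23

Sorted: [2,3] [2,4] [3,5] [1,6] [5,10] [8,14] [12,15] [11,18] [22,23]
{[2,3],[2,4],[3,5],[1,6]} hit by 3; {[5,10],[8,14]} hit by 10; {[12,15],[11,18]} hit by 15; {[22,23]} hit by 23.
Points: 3, 10, 15, 23 (4 total).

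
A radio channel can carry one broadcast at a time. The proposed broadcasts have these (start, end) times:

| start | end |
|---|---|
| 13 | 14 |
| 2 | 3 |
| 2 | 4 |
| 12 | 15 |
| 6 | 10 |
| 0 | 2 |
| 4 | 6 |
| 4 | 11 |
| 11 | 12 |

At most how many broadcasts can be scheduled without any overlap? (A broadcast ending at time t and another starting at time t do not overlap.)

Sorted by end: (0,2)  (2,3)  (2,4)  (4,6)  (6,10)  (4,11)  (11,12)  (13,14)  (12,15)
take (0,2); take (2,3); take (4,6); take (6,10); skip (4,11); take (11,12); take (13,14).
Selected 6 broadcasts.

6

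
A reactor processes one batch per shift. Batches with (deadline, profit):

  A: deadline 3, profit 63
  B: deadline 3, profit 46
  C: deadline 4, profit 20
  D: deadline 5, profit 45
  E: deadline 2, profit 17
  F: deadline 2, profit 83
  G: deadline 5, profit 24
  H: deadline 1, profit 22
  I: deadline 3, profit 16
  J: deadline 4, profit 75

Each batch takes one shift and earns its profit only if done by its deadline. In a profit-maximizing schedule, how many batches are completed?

Profit order: F=83 J=75 A=63 B=46 D=45 G=24 H=22 C=20 E=17 I=16
Assign: F→slot 2, J→slot 4, A→slot 3, B→slot 1, D→slot 5, G skipped, H skipped, C skipped, E skipped, I skipped.
Slots: [1:B] [2:F] [3:A] [4:J] [5:D]
5 of 10 scheduled.

5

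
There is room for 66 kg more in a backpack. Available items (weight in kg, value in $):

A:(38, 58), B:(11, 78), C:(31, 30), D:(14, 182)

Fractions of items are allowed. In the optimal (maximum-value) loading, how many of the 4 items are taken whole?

Greedy by value/weight ratio, highest first.
Ratios (sorted): D 13.00, B 7.09, A 1.53, C 0.97
take D (14 @ 182); take B (11 @ 78); take A (38 @ 58); take 3/31 of C → 2.90. Capacity used 66/66.
3 item(s) taken whole; one partial (take 3/31 of C).

3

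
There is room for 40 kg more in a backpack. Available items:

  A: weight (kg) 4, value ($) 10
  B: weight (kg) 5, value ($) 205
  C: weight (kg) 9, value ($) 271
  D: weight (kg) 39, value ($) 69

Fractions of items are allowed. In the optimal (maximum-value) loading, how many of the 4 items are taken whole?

Sort by value per unit weight and fill in that order.
Ratios (sorted): B 41.00, C 30.11, A 2.50, D 1.77
take B (5 @ 205); take C (9 @ 271); take A (4 @ 10); take 22/39 of D → 38.92. Capacity used 40/40.
3 item(s) taken whole; one partial (take 22/39 of D).

3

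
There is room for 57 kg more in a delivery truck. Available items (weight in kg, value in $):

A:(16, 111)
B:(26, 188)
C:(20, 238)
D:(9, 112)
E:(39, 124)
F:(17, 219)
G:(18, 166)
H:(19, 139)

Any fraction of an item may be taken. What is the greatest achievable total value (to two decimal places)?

670.44

Sort by value per unit weight and fill in that order.
Order: F (219/17=12.88) > D (112/9=12.44) > C (238/20=11.90) > G (166/18=9.22) > H (139/19=7.32) > B (188/26=7.23) > A (111/16=6.94) > E (124/39=3.18)
Fill: take F (17 @ 219) → take D (9 @ 112) → take C (20 @ 238) → take 11/18 of G → 101.44; 57/57 used.
Total value = 670.44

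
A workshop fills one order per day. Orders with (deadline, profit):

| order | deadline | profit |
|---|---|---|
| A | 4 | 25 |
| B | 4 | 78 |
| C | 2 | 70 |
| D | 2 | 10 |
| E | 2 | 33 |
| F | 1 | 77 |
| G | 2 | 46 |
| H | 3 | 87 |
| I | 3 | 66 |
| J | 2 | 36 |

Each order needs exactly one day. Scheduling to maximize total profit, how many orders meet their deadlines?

4

By profit: H(d3,87), B(d4,78), F(d1,77), C(d2,70), I(d3,66), G(d2,46), J(d2,36), E(d2,33), A(d4,25), D(d2,10)
H→slot 3; B→slot 4; F→slot 1; C→slot 2; I skipped; G skipped; J skipped; E skipped; A skipped; D skipped.
4 of 10 scheduled.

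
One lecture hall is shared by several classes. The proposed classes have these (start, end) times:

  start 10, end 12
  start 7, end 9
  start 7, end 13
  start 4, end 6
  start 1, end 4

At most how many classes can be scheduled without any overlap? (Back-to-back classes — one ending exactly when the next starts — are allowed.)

Sort by end time and greedily take each interval whose start is ≥ the last chosen end.
By end time: (1,4), (4,6), (7,9), (10,12), (7,13).
Pick (1,4); next start ≥ 4 → (4,6); next start ≥ 6 → (7,9); next start ≥ 9 → (10,12).
Selected 4 classes.

4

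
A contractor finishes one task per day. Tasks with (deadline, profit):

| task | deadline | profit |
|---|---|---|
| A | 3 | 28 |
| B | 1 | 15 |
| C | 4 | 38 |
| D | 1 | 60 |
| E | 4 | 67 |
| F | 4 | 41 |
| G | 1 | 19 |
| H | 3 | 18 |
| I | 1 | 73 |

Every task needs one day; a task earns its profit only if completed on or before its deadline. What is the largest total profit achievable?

By profit: I(d1,73), E(d4,67), D(d1,60), F(d4,41), C(d4,38), A(d3,28), G(d1,19), H(d3,18), B(d1,15)
I→slot 1; E→slot 4; D skipped; F→slot 3; C→slot 2; A skipped; G skipped; H skipped; B skipped.
Profit = 73 + 38 + 41 + 67 = 219

219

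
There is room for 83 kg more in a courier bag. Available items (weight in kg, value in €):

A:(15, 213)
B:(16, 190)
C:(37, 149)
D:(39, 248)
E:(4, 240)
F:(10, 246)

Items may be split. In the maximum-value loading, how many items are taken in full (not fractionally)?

Greedy by value/weight ratio, highest first.
Ratios (sorted): E 60.00, F 24.60, A 14.20, B 11.88, D 6.36, C 4.03
take E (4 @ 240); take F (10 @ 246); take A (15 @ 213); take B (16 @ 190); take 38/39 of D → 241.64. Capacity used 83/83.
4 item(s) taken whole; one partial (take 38/39 of D).

4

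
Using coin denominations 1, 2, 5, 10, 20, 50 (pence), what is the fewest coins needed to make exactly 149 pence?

7

149 − 2×50→49 − 2×20→9 − 1×5→4 − 2×2→0
Total coins = 2 + 2 + 1 + 2 = 7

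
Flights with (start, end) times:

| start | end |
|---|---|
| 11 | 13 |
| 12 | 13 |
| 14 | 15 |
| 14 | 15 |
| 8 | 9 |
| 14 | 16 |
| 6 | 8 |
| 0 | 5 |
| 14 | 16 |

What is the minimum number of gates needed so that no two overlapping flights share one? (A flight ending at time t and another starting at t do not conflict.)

Events (time:±→running): 0:+→1 5:-→0 6:+→1 8:-→0 8:+→1 9:-→0 11:+→1 12:+→2 13:-→1 13:-→0 14:+→1 14:+→2 14:+→3 14:+→4 … peak 4.

4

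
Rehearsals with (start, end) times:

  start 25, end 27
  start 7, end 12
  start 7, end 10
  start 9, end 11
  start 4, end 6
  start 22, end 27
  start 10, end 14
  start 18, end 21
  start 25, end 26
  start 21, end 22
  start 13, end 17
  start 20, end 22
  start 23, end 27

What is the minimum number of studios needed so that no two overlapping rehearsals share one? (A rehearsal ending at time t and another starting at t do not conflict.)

Events (time:±→running): 4:+→1 6:-→0 7:+→1 7:+→2 9:+→3 10:-→2 10:+→3 11:-→2 12:-→1 13:+→2 14:-→1 17:-→0 18:+→1 20:+→2 21:-→1 21:+→2 22:-→1 22:-→0 22:+→1 23:+→2 25:+→3 25:+→4 … peak 4.

4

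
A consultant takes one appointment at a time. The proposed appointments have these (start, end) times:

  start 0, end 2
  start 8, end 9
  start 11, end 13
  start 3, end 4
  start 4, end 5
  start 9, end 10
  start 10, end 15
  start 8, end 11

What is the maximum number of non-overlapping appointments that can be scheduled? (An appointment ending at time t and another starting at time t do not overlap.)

By end time: (0,2), (3,4), (4,5), (8,9), (9,10), (8,11), (11,13), (10,15).
Pick (0,2); next start ≥ 2 → (3,4); next start ≥ 4 → (4,5); next start ≥ 5 → (8,9); next start ≥ 9 → (9,10); next start ≥ 10 → (11,13).
Selected 6 appointments.

6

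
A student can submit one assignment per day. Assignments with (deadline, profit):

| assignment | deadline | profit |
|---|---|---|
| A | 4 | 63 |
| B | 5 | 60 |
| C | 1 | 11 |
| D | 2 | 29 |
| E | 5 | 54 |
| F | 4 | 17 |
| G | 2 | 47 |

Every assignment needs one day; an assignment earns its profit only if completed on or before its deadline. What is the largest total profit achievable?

253

Sort by profit descending; place each in the latest free slot ≤ its deadline.
Profit order: A=63 B=60 E=54 G=47 D=29 F=17 C=11
Assign: A→slot 4, B→slot 5, E→slot 3, G→slot 2, D→slot 1, F skipped, C skipped.
Slots: [1:D] [2:G] [3:E] [4:A] [5:B]
Profit = 29 + 47 + 54 + 63 + 60 = 253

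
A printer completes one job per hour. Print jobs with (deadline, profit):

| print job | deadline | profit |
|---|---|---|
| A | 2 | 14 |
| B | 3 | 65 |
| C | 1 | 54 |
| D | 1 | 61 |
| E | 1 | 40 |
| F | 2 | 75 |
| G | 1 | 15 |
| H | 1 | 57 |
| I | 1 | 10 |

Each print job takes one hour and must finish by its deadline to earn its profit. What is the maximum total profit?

Profit order: F=75 B=65 D=61 H=57 C=54 E=40 G=15 A=14 I=10
Assign: F→slot 2, B→slot 3, D→slot 1, H skipped, C skipped, E skipped, G skipped, A skipped, I skipped.
Slots: [1:D] [2:F] [3:B]
Profit = 61 + 75 + 65 = 201

201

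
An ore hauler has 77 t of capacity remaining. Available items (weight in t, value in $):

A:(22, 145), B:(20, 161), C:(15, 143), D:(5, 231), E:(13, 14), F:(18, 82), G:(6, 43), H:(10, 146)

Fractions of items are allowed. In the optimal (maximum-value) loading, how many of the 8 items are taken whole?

Sort by value per unit weight and fill in that order.
Order: D (231/5=46.20) > H (146/10=14.60) > C (143/15=9.53) > B (161/20=8.05) > G (43/6=7.17) > A (145/22=6.59) > F (82/18=4.56) > E (14/13=1.08)
Fill: take D (5 @ 231) → take H (10 @ 146) → take C (15 @ 143) → take B (20 @ 161) → take G (6 @ 43) → take 21/22 of A → 138.41; 77/77 used.
5 item(s) taken whole; one partial (take 21/22 of A).

5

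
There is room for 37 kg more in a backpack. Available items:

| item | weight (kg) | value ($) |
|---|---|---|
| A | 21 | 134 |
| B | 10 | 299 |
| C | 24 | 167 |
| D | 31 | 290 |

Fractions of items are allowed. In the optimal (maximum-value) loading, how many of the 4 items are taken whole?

Sort by value per unit weight and fill in that order.
Ratios (sorted): B 29.90, D 9.35, C 6.96, A 6.38
take B (10 @ 299); take 27/31 of D → 252.58. Capacity used 37/37.
1 item(s) taken whole; one partial (take 27/31 of D).

1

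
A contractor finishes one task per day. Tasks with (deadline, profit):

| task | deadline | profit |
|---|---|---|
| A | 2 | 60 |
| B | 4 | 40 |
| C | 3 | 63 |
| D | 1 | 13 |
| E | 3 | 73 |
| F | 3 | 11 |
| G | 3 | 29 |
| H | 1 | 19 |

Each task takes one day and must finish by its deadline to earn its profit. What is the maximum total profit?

236

Sort by profit descending; place each in the latest free slot ≤ its deadline.
By profit: E(d3,73), C(d3,63), A(d2,60), B(d4,40), G(d3,29), H(d1,19), D(d1,13), F(d3,11)
E→slot 3; C→slot 2; A→slot 1; B→slot 4; G skipped; H skipped; D skipped; F skipped.
Profit = 60 + 63 + 73 + 40 = 236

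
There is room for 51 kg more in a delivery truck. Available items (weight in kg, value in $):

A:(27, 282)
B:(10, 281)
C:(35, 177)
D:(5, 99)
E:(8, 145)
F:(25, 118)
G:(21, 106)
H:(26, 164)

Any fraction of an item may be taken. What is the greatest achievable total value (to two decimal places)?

813.31

Greedy by value/weight ratio, highest first.
Order: B (281/10=28.10) > D (99/5=19.80) > E (145/8=18.12) > A (282/27=10.44) > H (164/26=6.31) > C (177/35=5.06) > G (106/21=5.05) > F (118/25=4.72)
Fill: take B (10 @ 281) → take D (5 @ 99) → take E (8 @ 145) → take A (27 @ 282) → take 1/26 of H → 6.31; 51/51 used.
Total value = 813.31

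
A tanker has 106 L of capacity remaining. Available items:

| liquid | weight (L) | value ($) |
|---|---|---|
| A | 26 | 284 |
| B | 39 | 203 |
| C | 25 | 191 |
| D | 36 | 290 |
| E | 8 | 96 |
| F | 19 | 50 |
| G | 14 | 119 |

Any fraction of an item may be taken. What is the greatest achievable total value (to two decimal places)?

Order: E (96/8=12.00) > A (284/26=10.92) > G (119/14=8.50) > D (290/36=8.06) > C (191/25=7.64) > B (203/39=5.21) > F (50/19=2.63)
Fill: take E (8 @ 96) → take A (26 @ 284) → take G (14 @ 119) → take D (36 @ 290) → take 22/25 of C → 168.08; 106/106 used.
Total value = 957.08

957.08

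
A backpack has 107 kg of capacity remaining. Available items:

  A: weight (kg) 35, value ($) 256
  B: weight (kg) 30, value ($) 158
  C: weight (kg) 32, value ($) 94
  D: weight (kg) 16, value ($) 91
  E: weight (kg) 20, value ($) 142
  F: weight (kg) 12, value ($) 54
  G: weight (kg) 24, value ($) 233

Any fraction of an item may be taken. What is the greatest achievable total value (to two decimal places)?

785.20

Greedy by value/weight ratio, highest first.
Order: G (233/24=9.71) > A (256/35=7.31) > E (142/20=7.10) > D (91/16=5.69) > B (158/30=5.27) > F (54/12=4.50) > C (94/32=2.94)
Fill: take G (24 @ 233) → take A (35 @ 256) → take E (20 @ 142) → take D (16 @ 91) → take 12/30 of B → 63.20; 107/107 used.
Total value = 785.20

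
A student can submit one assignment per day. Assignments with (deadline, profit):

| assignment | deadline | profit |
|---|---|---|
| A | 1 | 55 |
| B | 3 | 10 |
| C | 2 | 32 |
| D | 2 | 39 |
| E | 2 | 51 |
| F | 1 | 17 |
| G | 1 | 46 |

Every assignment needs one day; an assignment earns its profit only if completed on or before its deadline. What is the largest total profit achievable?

116

Sort by profit descending; place each in the latest free slot ≤ its deadline.
By profit: A(d1,55), E(d2,51), G(d1,46), D(d2,39), C(d2,32), F(d1,17), B(d3,10)
A→slot 1; E→slot 2; G skipped; D skipped; C skipped; F skipped; B→slot 3.
Profit = 55 + 51 + 10 = 116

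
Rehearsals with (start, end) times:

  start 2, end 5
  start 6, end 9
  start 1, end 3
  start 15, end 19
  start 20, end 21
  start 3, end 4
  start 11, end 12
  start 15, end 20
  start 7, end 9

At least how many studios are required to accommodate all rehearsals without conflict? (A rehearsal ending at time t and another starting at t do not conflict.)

2

starts: [1, 2, 3, 6, 7, 11, 15, 15, 20]
ends:   [3, 4, 5, 9, 9, 12, 19, 20, 21]
s1→1 s2→2  — peak 2.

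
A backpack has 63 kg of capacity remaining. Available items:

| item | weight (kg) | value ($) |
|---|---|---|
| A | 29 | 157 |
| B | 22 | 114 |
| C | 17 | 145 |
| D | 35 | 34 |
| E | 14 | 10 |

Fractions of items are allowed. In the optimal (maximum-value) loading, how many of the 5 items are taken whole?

Sort by value per unit weight and fill in that order.
Ratios (sorted): C 8.53, A 5.41, B 5.18, D 0.97, E 0.71
take C (17 @ 145); take A (29 @ 157); take 17/22 of B → 88.09. Capacity used 63/63.
2 item(s) taken whole; one partial (take 17/22 of B).

2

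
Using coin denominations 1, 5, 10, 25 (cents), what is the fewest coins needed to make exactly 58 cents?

Greedy: take as many of the largest coin as possible, then repeat with the remainder.
58 = 2×25 + 1×5 + 3×1
Total coins = 2 + 1 + 3 = 6

6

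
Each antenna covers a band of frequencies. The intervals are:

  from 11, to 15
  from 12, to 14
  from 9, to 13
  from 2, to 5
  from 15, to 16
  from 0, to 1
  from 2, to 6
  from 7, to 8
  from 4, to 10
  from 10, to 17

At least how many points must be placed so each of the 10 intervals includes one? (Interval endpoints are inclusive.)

Sorted: [0,1] [2,5] [2,6] [7,8] [4,10] [9,13] [12,14] [11,15] [15,16] [10,17]
{[0,1]} hit by 1; {[2,5],[2,6]} hit by 5; {[7,8],[4,10]} hit by 8; {[9,13],[12,14],[11,15]} hit by 13; {[15,16],[10,17]} hit by 16.
Points: 1, 5, 8, 13, 16 (5 total).

5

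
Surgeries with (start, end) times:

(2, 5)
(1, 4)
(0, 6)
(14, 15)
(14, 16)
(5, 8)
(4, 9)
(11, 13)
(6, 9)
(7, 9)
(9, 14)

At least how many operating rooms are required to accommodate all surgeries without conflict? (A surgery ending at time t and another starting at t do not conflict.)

The answer is the maximum number of intervals overlapping at any instant.
Events (time:±→running): 0:+→1 1:+→2 2:+→3 4:-→2 4:+→3 5:-→2 5:+→3 6:-→2 6:+→3 7:+→4 … peak 4.

4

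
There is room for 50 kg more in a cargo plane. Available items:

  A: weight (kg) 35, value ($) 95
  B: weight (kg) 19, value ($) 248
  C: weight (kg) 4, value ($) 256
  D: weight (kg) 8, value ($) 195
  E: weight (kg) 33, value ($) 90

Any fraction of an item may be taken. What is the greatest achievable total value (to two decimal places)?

Greedy by value/weight ratio, highest first.
Order: C (256/4=64.00) > D (195/8=24.38) > B (248/19=13.05) > E (90/33=2.73) > A (95/35=2.71)
Fill: take C (4 @ 256) → take D (8 @ 195) → take B (19 @ 248) → take 19/33 of E → 51.82; 50/50 used.
Total value = 750.82

750.82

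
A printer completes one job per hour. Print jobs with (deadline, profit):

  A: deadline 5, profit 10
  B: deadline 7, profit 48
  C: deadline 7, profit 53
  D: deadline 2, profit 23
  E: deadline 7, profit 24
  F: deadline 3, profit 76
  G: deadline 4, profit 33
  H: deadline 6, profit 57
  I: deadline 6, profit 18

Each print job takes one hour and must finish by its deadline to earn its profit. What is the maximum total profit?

By profit: F(d3,76), H(d6,57), C(d7,53), B(d7,48), G(d4,33), E(d7,24), D(d2,23), I(d6,18), A(d5,10)
F→slot 3; H→slot 6; C→slot 7; B→slot 5; G→slot 4; E→slot 2; D→slot 1; I skipped; A skipped.
Profit = 23 + 24 + 76 + 33 + 48 + 57 + 53 = 314

314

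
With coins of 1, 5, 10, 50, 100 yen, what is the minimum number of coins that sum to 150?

150 = 1×100 + 1×50
Total coins = 1 + 1 = 2

2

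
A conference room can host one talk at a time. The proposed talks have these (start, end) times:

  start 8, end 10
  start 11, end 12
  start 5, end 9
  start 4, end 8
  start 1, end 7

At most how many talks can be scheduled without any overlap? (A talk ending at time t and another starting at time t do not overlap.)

Sort by end time and greedily take each interval whose start is ≥ the last chosen end.
Sorted by end: (1,7)  (4,8)  (5,9)  (8,10)  (11,12)
take (1,7); take (8,10); take (11,12).
Selected 3 talks.

3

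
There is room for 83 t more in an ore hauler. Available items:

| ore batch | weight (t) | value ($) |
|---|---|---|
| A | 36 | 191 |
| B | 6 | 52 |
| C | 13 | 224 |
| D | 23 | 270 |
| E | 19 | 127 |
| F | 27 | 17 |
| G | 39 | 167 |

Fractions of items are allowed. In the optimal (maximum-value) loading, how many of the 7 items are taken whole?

4

Order: C (224/13=17.23) > D (270/23=11.74) > B (52/6=8.67) > E (127/19=6.68) > A (191/36=5.31) > G (167/39=4.28) > F (17/27=0.63)
Fill: take C (13 @ 224) → take D (23 @ 270) → take B (6 @ 52) → take E (19 @ 127) → take 22/36 of A → 116.72; 83/83 used.
4 item(s) taken whole; one partial (take 22/36 of A).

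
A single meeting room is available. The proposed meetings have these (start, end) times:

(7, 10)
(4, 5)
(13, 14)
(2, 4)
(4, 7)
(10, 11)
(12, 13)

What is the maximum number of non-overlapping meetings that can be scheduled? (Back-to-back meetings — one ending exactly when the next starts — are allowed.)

By end time: (2,4), (4,5), (4,7), (7,10), (10,11), (12,13), (13,14).
Pick (2,4); next start ≥ 4 → (4,5); next start ≥ 5 → (7,10); next start ≥ 10 → (10,11); next start ≥ 11 → (12,13); next start ≥ 13 → (13,14).
Selected 6 meetings.

6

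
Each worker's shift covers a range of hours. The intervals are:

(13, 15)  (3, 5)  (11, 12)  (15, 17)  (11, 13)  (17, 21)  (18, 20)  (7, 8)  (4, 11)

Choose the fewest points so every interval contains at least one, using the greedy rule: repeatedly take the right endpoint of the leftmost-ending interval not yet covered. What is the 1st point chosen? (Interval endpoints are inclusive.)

5

Sorted: [3,5] [7,8] [4,11] [11,12] [11,13] [13,15] [15,17] [18,20] [17,21]
{[3,5]} hit by 5; {[7,8],[4,11]} hit by 8; {[11,12],[11,13]} hit by 12; {[13,15],[15,17]} hit by 15; {[18,20],[17,21]} hit by 20.
Points: 5, 8, 12, 15, 20 (5 total).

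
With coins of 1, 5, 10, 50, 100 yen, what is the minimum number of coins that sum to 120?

3

Use the largest denomination that fits, subtract, and repeat.
120 = 1×100 + 2×10
Total coins = 1 + 2 = 3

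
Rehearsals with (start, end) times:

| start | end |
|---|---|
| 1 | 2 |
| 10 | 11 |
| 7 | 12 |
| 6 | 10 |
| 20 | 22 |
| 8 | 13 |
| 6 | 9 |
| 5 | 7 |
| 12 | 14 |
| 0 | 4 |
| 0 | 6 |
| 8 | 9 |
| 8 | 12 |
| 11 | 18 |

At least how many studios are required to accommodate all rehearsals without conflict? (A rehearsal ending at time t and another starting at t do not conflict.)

6

Events (time:±→running): 0:+→1 0:+→2 1:+→3 2:-→2 4:-→1 5:+→2 6:-→1 6:+→2 6:+→3 7:-→2 7:+→3 8:+→4 8:+→5 8:+→6 … peak 6.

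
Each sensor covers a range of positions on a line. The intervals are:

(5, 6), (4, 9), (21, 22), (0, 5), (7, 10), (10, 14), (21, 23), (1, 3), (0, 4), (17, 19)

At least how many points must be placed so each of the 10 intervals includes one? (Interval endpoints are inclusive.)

5

By right end: [1,3]  [0,4]  [0,5]  [5,6]  [4,9]  [7,10]  [10,14]  [17,19]  [21,22]  [21,23]
[1,3] uncovered → point at 3; [5,6] uncovered → point at 6; [7,10] uncovered → point at 10; [17,19] uncovered → point at 19; [21,22] uncovered → point at 22.
Points: 3, 6, 10, 19, 22 (5 total).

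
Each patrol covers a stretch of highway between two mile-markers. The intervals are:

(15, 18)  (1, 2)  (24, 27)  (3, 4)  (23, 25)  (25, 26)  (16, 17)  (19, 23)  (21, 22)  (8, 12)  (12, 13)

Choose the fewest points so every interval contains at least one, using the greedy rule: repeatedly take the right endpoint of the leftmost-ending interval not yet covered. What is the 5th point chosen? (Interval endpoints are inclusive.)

22

Sort by right endpoint; whenever an interval is uncovered, place a point at its right end.
Sorted: [1,2] [3,4] [8,12] [12,13] [16,17] [15,18] [21,22] [19,23] [23,25] [25,26] [24,27]
{[1,2]} hit by 2; {[3,4]} hit by 4; {[8,12],[12,13]} hit by 12; {[16,17],[15,18]} hit by 17; {[21,22],[19,23]} hit by 22; {[23,25],[25,26],[24,27]} hit by 25.
Points: 2, 4, 12, 17, 22, 25 (6 total).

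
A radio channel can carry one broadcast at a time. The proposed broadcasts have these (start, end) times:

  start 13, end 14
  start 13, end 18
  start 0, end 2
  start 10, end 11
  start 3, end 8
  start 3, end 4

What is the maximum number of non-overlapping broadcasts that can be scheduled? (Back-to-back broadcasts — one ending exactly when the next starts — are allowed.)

4

Sorted by end: (0,2)  (3,4)  (3,8)  (10,11)  (13,14)  (13,18)
take (0,2); take (3,4); take (10,11); take (13,14); skip (13,18).
Selected 4 broadcasts.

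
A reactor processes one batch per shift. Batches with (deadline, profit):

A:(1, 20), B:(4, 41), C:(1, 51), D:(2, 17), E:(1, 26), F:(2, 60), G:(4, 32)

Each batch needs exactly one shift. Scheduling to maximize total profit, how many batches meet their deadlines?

4

By profit: F(d2,60), C(d1,51), B(d4,41), G(d4,32), E(d1,26), A(d1,20), D(d2,17)
F→slot 2; C→slot 1; B→slot 4; G→slot 3; E skipped; A skipped; D skipped.
4 of 7 scheduled.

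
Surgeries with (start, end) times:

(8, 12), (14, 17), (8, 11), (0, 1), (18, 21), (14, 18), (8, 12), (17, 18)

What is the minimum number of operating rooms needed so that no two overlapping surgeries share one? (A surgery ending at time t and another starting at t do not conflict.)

starts: [0, 8, 8, 8, 14, 14, 17, 18]
ends:   [1, 11, 12, 12, 17, 18, 18, 21]
s0→1 e1→0 s8→1 s8→2 s8→3  — peak 3.

3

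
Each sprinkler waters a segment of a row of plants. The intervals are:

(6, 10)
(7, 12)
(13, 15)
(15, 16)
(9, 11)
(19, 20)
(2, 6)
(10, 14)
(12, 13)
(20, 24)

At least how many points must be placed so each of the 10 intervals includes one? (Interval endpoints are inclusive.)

5

By right end: [2,6]  [6,10]  [9,11]  [7,12]  [12,13]  [10,14]  [13,15]  [15,16]  [19,20]  [20,24]
[2,6] uncovered → point at 6; [9,11] uncovered → point at 11; [12,13] uncovered → point at 13; [15,16] uncovered → point at 16; [19,20] uncovered → point at 20.
Points: 6, 11, 13, 16, 20 (5 total).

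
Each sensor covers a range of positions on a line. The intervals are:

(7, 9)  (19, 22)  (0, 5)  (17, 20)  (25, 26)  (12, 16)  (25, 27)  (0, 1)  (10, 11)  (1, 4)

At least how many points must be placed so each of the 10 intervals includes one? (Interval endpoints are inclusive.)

6

Sorted: [0,1] [1,4] [0,5] [7,9] [10,11] [12,16] [17,20] [19,22] [25,26] [25,27]
{[0,1],[1,4],[0,5]} hit by 1; {[7,9]} hit by 9; {[10,11]} hit by 11; {[12,16]} hit by 16; {[17,20],[19,22]} hit by 20; {[25,26],[25,27]} hit by 26.
Points: 1, 9, 11, 16, 20, 26 (6 total).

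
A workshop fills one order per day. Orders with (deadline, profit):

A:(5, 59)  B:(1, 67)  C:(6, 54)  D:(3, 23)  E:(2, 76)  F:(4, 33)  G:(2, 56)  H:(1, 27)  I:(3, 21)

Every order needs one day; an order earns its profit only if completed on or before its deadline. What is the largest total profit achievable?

312

Profit order: E=76 B=67 A=59 G=56 C=54 F=33 H=27 D=23 I=21
Assign: E→slot 2, B→slot 1, A→slot 5, G skipped, C→slot 6, F→slot 4, H skipped, D→slot 3, I skipped.
Slots: [1:B] [2:E] [3:D] [4:F] [5:A] [6:C]
Profit = 67 + 76 + 23 + 33 + 59 + 54 = 312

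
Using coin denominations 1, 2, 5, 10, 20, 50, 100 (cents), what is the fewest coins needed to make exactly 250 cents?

3

250 = 2×100 + 1×50
Total coins = 2 + 1 = 3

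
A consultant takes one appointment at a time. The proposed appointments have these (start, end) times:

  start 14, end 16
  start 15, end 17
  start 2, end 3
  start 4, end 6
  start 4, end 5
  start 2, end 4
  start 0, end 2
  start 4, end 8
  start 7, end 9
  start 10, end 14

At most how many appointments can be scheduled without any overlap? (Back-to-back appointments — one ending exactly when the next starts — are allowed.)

Greedy by earliest finish: after sorting by end time, pick each interval compatible with the last pick.
By end time: (0,2), (2,3), (2,4), (4,5), (4,6), (4,8), (7,9), (10,14), (14,16), (15,17).
Pick (0,2); next start ≥ 2 → (2,3); next start ≥ 3 → (4,5); next start ≥ 5 → (7,9); next start ≥ 9 → (10,14); next start ≥ 14 → (14,16).
Selected 6 appointments.

6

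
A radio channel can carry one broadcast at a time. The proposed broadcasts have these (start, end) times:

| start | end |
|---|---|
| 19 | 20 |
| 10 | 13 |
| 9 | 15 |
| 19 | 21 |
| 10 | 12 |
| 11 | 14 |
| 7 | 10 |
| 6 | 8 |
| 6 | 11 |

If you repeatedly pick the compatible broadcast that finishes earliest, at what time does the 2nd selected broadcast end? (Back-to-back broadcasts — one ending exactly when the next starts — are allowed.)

12

Sorted by end: (6,8)  (7,10)  (6,11)  (10,12)  (10,13)  (11,14)  (9,15)  (19,20)  (19,21)
take (6,8); take (10,12); skip (11,14); skip (9,15); take (19,20).
Selected: (6,8) (10,12) (19,20)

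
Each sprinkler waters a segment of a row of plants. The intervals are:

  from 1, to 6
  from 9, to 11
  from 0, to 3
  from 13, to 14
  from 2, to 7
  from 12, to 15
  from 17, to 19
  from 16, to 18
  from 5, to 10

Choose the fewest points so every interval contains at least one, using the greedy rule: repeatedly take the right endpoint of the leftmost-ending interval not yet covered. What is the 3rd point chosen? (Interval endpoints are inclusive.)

Sort by right endpoint; whenever an interval is uncovered, place a point at its right end.
Sorted: [0,3] [1,6] [2,7] [5,10] [9,11] [13,14] [12,15] [16,18] [17,19]
{[0,3],[1,6],[2,7]} hit by 3; {[5,10],[9,11]} hit by 10; {[13,14],[12,15]} hit by 14; {[16,18],[17,19]} hit by 18.
Points: 3, 10, 14, 18 (4 total).

14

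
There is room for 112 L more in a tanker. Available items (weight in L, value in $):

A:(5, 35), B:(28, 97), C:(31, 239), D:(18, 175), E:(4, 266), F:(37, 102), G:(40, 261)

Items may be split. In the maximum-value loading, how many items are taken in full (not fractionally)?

Greedy by value/weight ratio, highest first.
Order: E (266/4=66.50) > D (175/18=9.72) > C (239/31=7.71) > A (35/5=7.00) > G (261/40=6.53) > B (97/28=3.46) > F (102/37=2.76)
Fill: take E (4 @ 266) → take D (18 @ 175) → take C (31 @ 239) → take A (5 @ 35) → take G (40 @ 261) → take 14/28 of B → 48.50; 112/112 used.
5 item(s) taken whole; one partial (take 14/28 of B).

5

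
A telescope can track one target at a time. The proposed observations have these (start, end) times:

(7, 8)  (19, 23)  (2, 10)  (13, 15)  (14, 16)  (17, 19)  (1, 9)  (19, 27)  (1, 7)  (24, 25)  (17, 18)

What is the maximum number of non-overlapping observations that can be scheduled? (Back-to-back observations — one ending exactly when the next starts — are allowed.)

Sort by end time and greedily take each interval whose start is ≥ the last chosen end.
By end time: (1,7), (7,8), (1,9), (2,10), (13,15), (14,16), (17,18), (17,19), (19,23), (24,25), (19,27).
Pick (1,7); next start ≥ 7 → (7,8); next start ≥ 8 → (13,15); next start ≥ 15 → (17,18); next start ≥ 18 → (19,23); next start ≥ 23 → (24,25).
Selected 6 observations.

6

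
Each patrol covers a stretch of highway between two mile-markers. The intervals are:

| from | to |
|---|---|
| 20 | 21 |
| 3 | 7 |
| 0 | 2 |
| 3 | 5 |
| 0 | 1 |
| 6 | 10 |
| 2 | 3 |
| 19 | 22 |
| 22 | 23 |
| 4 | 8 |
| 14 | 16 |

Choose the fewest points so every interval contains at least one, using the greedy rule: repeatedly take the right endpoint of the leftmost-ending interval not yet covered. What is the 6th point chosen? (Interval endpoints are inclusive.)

Process intervals by earliest right end; each time one isn't hit yet, stab at its right endpoint.
By right end: [0,1]  [0,2]  [2,3]  [3,5]  [3,7]  [4,8]  [6,10]  [14,16]  [20,21]  [19,22]  [22,23]
[0,1] uncovered → point at 1; [2,3] uncovered → point at 3; [4,8] uncovered → point at 8; [14,16] uncovered → point at 16; [20,21] uncovered → point at 21; [22,23] uncovered → point at 23.
Points: 1, 3, 8, 16, 21, 23 (6 total).

23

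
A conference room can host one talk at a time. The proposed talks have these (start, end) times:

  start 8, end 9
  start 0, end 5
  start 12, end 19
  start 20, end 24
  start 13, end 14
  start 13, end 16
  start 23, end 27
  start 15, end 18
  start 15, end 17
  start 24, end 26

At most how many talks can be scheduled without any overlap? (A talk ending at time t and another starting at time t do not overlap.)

Order by finish time; keep every interval that doesn't clash with the previous kept one.
Sorted by end: (0,5)  (8,9)  (13,14)  (13,16)  (15,17)  (15,18)  (12,19)  (20,24)  (24,26)  (23,27)
take (0,5); take (8,9); take (13,14); take (15,17); skip (12,19); take (20,24); take (24,26).
Selected 6 talks.

6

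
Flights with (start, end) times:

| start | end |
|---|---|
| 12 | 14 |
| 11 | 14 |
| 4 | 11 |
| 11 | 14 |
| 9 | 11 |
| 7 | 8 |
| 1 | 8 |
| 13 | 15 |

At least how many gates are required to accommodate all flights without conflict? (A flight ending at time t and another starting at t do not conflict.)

The answer is the maximum number of intervals overlapping at any instant.
Events (time:±→running): 1:+→1 4:+→2 7:+→3 8:-→2 8:-→1 9:+→2 11:-→1 11:-→0 11:+→1 11:+→2 12:+→3 13:+→4 … peak 4.

4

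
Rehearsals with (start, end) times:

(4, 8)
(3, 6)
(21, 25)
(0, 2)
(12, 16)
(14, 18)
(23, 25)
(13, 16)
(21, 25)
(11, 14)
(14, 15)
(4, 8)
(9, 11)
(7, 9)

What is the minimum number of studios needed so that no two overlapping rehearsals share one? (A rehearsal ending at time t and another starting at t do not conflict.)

4

Events (time:±→running): 0:+→1 2:-→0 3:+→1 4:+→2 4:+→3 6:-→2 7:+→3 8:-→2 8:-→1 9:-→0 9:+→1 11:-→0 11:+→1 12:+→2 13:+→3 14:-→2 14:+→3 14:+→4 … peak 4.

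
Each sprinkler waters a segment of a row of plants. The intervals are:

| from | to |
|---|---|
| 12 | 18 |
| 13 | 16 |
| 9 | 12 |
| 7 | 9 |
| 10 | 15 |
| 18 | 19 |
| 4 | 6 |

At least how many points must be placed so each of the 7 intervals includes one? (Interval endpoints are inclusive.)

Sorted: [4,6] [7,9] [9,12] [10,15] [13,16] [12,18] [18,19]
{[4,6]} hit by 6; {[7,9],[9,12]} hit by 9; {[10,15],[13,16],[12,18]} hit by 15; {[18,19]} hit by 19.
Points: 6, 9, 15, 19 (4 total).

4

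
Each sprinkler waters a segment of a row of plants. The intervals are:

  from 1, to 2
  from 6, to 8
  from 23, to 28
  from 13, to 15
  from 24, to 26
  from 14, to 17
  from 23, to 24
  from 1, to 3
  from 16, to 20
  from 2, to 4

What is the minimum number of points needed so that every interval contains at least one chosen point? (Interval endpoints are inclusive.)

Sort by right endpoint; whenever an interval is uncovered, place a point at its right end.
Sorted: [1,2] [1,3] [2,4] [6,8] [13,15] [14,17] [16,20] [23,24] [24,26] [23,28]
{[1,2],[1,3],[2,4]} hit by 2; {[6,8]} hit by 8; {[13,15],[14,17]} hit by 15; {[16,20]} hit by 20; {[23,24],[24,26],[23,28]} hit by 24.
Points: 2, 8, 15, 20, 24 (5 total).

5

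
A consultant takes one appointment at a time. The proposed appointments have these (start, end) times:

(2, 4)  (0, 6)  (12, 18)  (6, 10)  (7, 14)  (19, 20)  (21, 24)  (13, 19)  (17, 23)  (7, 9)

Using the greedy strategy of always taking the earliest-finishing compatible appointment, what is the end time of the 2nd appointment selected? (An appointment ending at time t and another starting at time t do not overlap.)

9

Order by finish time; keep every interval that doesn't clash with the previous kept one.
Sorted by end: (2,4)  (0,6)  (7,9)  (6,10)  (7,14)  (12,18)  (13,19)  (19,20)  (17,23)  (21,24)
take (2,4); skip (0,6); take (7,9); skip (6,10); take (12,18); skip (13,19); take (19,20); take (21,24).
Selected: (2,4) (7,9) (12,18) (19,20) (21,24)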